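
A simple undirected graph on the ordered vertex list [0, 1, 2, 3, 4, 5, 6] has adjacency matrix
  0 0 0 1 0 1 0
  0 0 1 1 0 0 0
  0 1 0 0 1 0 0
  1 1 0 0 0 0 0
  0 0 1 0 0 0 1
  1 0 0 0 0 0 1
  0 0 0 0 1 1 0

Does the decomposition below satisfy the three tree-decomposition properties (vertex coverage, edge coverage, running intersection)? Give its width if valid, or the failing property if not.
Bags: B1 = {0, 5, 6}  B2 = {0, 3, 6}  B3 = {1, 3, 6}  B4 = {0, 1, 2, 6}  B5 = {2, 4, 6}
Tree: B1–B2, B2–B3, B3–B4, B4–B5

A tree decomposition must satisfy three properties: every vertex lies in some bag; for every edge, both endpoints lie together in some bag; and for every vertex, the bags containing it form a connected subtree. Here bags containing vertex 0 are not connected in the tree, so the decomposition is invalid.

No — bags containing vertex 0 are not connected in the tree.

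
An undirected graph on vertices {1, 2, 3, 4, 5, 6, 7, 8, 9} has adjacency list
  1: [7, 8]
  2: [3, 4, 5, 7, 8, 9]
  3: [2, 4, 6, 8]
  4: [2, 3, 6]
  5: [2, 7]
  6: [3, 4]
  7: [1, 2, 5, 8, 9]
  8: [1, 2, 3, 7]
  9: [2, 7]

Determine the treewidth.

A width-2 tree decomposition is:
Bags: B1 = {1, 7, 8}  B2 = {2, 7, 8}  B3 = {2, 3, 8}  B4 = {2, 7, 9}  B5 = {2, 5, 7}  B6 = {2, 3, 4}  B7 = {3, 4, 6}
Tree: B1–B2, B2–B3, B2–B4, B4–B5, B3–B6, B6–B7
Every bag has size at most 3, so the width is 3 − 1 = 2 and tw(G) ≤ 2. On the other hand G contains the 3-clique {1, 7, 8}. A clique must lie in a single bag of any decomposition, so no decomposition can have width below 2. Hence tw(G) = 2 exactly.

2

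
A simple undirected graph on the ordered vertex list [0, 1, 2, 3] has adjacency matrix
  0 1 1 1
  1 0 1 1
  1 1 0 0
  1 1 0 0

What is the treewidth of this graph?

2

A width-2 tree decomposition is:
Bags: B1 = {0, 1, 2}  B2 = {0, 1, 3}
Tree: B1–B2
Every bag has size at most 3, so the width is 3 − 1 = 2 and tw(G) ≤ 2. On the other hand G contains the 3-clique {0, 1, 2}. A clique must lie in a single bag of any decomposition, so no decomposition can have width below 2. The upper and lower bounds meet at 2, so that is the treewidth.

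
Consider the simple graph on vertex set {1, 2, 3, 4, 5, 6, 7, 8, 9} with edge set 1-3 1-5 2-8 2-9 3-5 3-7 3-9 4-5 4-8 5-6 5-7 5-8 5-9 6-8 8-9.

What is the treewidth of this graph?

A width-2 tree decomposition is:
Bags: B1 = {5, 6, 8}  B2 = {4, 5, 8}  B3 = {5, 8, 9}  B4 = {2, 8, 9}  B5 = {3, 5, 9}  B6 = {1, 3, 5}  B7 = {3, 5, 7}
Tree: B1–B2, B2–B3, B3–B4, B3–B5, B5–B6, B6–B7
Each bag holds 3 vertices, so the decomposition has width 2, which upper-bounds the treewidth. Conversely, {2, 8, 9} is a clique of size 3, and the vertices of any clique must share a bag in every tree decomposition; so some bag has ≥ 3 vertices and tw(G) ≥ 2. Combining the bounds, tw(G) = 2.

2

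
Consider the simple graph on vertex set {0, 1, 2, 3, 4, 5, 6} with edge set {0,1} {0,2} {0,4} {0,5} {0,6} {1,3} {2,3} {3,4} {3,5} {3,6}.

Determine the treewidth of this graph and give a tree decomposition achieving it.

Every bag has size at most 3, so the width is 3 − 1 = 2 and tw(G) ≤ 2. The edges 3–5–0–6–3 form a cycle, so G is not a tree and its treewidth is at least 2. The upper and lower bounds meet at 2, so that is the treewidth.

Treewidth 2.
One such decomposition:
Bags: B1 = {0, 3, 5}  B2 = {0, 3, 6}  B3 = {0, 1, 3}  B4 = {0, 3, 4}  B5 = {0, 2, 3}
Tree: B1–B2, B2–B3, B3–B4, B4–B5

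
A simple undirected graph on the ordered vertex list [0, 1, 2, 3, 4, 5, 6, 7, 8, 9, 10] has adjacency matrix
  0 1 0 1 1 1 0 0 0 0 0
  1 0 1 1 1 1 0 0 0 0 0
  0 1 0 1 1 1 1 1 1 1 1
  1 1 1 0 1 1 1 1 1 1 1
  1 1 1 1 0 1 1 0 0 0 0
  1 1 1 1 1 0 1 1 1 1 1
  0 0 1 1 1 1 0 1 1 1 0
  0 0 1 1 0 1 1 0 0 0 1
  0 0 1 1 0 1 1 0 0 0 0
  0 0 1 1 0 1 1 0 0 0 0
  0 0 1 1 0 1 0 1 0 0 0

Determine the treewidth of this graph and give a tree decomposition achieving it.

Each bag holds 5 vertices, so the decomposition has width 4, which upper-bounds the treewidth. For the lower bound, the 5 vertices {0, 1, 3, 4, 5} are pairwise adjacent, and any tree decomposition puts a clique entirely inside one bag — forcing width ≥ 4. Combining the bounds, tw(G) = 4.

Treewidth 4.
One optimal decomposition is:
Bags: B1 = {2, 3, 4, 5, 6}  B2 = {1, 2, 3, 4, 5}  B3 = {2, 3, 5, 6, 7}  B4 = {2, 3, 5, 6, 8}  B5 = {0, 1, 3, 4, 5}  B6 = {2, 3, 5, 6, 9}  B7 = {2, 3, 5, 7, 10}
Tree: B1–B2, B1–B3, B1–B4, B2–B5, B1–B6, B3–B7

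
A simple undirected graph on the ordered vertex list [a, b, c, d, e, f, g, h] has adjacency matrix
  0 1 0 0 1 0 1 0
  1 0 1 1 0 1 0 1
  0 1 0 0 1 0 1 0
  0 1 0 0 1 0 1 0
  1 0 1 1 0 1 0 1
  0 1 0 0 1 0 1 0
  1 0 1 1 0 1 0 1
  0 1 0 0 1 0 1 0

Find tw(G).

3

A width-3 tree decomposition is:
Bags: B1 = {b, e, g, h}  B2 = {b, e, f, g}  B3 = {b, c, e, g}  B4 = {a, b, e, g}  B5 = {b, d, e, g}
Tree: B1–B2, B2–B3, B3–B4, B4–B5
Every bag has size at most 4, so the width is 4 − 1 = 3 and tw(G) ≤ 3. For the lower bound: the 4 vertex sets {e,h}, {f,g}, {b}, {c} are disjoint, each induces a connected subgraph, and every pair is joined by at least one edge of G. Contracting each set to a single vertex therefore yields K_{4} as a minor, and since treewidth is minor-monotone, tw(G) ≥ tw(K_{4}) = 3. Combining the bounds, tw(G) = 3.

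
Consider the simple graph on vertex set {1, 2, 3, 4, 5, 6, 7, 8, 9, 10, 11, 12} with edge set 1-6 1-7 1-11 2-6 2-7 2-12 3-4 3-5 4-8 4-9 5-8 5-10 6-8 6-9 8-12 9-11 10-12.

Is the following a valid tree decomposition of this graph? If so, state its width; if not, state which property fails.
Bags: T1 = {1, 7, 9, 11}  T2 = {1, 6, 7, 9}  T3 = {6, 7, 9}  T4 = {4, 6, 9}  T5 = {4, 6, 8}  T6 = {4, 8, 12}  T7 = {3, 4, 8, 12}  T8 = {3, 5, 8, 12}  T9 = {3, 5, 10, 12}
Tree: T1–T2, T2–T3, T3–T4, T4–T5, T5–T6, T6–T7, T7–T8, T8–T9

A tree decomposition must satisfy three properties: every vertex lies in some bag; for every edge, both endpoints lie together in some bag; and for every vertex, the bags containing it form a connected subtree. Here vertex 2 appears in no bag, so the decomposition is invalid.

No — vertex 2 appears in no bag.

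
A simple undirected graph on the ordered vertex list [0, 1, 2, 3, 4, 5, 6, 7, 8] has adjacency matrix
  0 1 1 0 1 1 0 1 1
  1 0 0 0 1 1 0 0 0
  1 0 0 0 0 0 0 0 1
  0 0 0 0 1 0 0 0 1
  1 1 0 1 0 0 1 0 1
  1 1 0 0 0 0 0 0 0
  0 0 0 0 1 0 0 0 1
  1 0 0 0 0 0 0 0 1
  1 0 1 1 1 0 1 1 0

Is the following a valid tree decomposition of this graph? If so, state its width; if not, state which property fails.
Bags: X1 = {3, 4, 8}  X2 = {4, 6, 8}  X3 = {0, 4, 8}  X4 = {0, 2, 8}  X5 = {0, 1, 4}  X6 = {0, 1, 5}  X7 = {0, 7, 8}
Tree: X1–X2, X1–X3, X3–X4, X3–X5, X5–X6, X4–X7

Checking the three conditions: (i) the bags cover all of {0, 1, 2, 3, 4, 5, 6, 7, 8}; (ii) for each edge, some bag contains both endpoints; (iii) the bags containing any fixed vertex form a subtree. All hold, so the decomposition is valid with width 3 − 1 = 2.

Yes; width 2.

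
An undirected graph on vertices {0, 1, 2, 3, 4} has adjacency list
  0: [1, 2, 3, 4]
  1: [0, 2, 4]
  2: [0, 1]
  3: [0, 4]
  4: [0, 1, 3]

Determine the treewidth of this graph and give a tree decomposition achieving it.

Every bag has size at most 3, so the width is 3 − 1 = 2 and tw(G) ≤ 2. For the lower bound, the 3 vertices {0, 1, 2} are pairwise adjacent, and any tree decomposition puts a clique entirely inside one bag — forcing width ≥ 2. Therefore the treewidth is 2.

Treewidth 2.
One optimal decomposition is:
Bags: B1 = {0, 3, 4}  B2 = {0, 1, 4}  B3 = {0, 1, 2}
Tree: B1–B2, B2–B3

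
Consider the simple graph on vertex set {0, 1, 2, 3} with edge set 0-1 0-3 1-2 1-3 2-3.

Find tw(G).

A width-2 tree decomposition is:
Bags: B1 = {1, 2, 3}  B2 = {0, 1, 3}
Tree: B1–B2
The largest bag has 3 vertices, giving width 2; this decomposition certifies tw(G) ≤ 2. On the other hand G contains the 3-clique {0, 1, 3}. A clique must lie in a single bag of any decomposition, so no decomposition can have width below 2. Hence tw(G) = 2 exactly.

2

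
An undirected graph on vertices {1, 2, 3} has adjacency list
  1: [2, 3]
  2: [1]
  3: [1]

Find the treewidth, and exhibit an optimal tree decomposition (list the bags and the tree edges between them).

Treewidth 1.
One such decomposition:
Bags: B1 = {1, 2}  B2 = {1, 3}
Tree: B1–B2

Every bag has size at most 2, so the width is 2 − 1 = 1 and tw(G) ≤ 1. Since G has at least one edge (e.g. 1–2), it is not an edgeless graph, so tw(G) ≥ 1. Therefore the treewidth is 1.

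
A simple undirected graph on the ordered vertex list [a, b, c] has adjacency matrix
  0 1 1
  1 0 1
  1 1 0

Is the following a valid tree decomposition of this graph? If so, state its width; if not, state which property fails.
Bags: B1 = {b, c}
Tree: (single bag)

A tree decomposition must satisfy three properties: every vertex lies in some bag; for every edge, both endpoints lie together in some bag; and for every vertex, the bags containing it form a connected subtree. Here vertex a appears in no bag, so the decomposition is invalid.

No — vertex a appears in no bag.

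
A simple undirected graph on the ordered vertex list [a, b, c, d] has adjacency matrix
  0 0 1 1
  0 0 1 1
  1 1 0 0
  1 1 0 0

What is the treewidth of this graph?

A width-2 tree decomposition is:
Bags: B1 = {b, c, d}  B2 = {a, c, d}
Tree: B1–B2
Every bag has size at most 3, so the width is 3 − 1 = 2 and tw(G) ≤ 2. For the lower bound, G contains the cycle c–b–d–a–c, so G is not a forest; only forests have treewidth ≤ 1, hence tw(G) ≥ 2. Hence tw(G) = 2 exactly.

2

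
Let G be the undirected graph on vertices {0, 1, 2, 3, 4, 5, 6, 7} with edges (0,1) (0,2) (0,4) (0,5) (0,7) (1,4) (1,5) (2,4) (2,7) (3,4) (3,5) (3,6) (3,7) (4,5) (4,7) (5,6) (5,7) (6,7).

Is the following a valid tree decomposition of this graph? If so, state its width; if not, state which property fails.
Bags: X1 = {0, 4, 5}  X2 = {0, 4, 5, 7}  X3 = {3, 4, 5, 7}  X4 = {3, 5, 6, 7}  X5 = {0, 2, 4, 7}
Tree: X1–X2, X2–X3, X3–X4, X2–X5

A tree decomposition must satisfy three properties: every vertex lies in some bag; for every edge, both endpoints lie together in some bag; and for every vertex, the bags containing it form a connected subtree. Here vertex 1 appears in no bag, so the decomposition is invalid.

No — vertex 1 appears in no bag.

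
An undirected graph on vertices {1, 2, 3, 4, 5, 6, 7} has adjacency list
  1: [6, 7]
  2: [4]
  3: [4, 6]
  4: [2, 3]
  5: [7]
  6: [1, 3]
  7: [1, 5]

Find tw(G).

1

A width-1 tree decomposition is:
Bags: B1 = {2, 4}  B2 = {3, 4}  B3 = {3, 6}  B4 = {1, 6}  B5 = {1, 7}  B6 = {5, 7}
Tree: B1–B2, B2–B3, B3–B4, B4–B5, B5–B6
The largest bag has 2 vertices, giving width 1; this decomposition certifies tw(G) ≤ 1. G has an edge, so its treewidth is at least 1. Combining the bounds, tw(G) = 1.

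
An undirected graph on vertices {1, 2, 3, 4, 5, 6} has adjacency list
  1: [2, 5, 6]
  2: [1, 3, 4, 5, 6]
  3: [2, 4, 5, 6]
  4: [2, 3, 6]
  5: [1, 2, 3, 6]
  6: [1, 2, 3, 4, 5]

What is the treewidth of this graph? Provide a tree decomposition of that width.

Treewidth 3.
Bags: B1 = {2, 3, 5, 6}  B2 = {2, 3, 4, 6}  B3 = {1, 2, 5, 6}
Tree: B1–B2, B1–B3

Every bag has size at most 4, so the width is 4 − 1 = 3 and tw(G) ≤ 3. Conversely, {1, 2, 5, 6} is a clique of size 4, and the vertices of any clique must share a bag in every tree decomposition; so some bag has ≥ 4 vertices and tw(G) ≥ 3. Combining the bounds, tw(G) = 3.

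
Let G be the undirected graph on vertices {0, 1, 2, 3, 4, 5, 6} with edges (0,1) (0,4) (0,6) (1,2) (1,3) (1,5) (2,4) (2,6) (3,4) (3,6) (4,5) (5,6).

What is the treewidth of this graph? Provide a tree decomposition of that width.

Treewidth 3.
Bags: B1 = {1, 4, 5, 6}  B2 = {1, 3, 4, 6}  B3 = {1, 2, 4, 6}  B4 = {0, 1, 4, 6}
Tree: B1–B2, B2–B3, B3–B4

The largest bag has 4 vertices, giving width 3; this decomposition certifies tw(G) ≤ 3. For the lower bound: the 4 vertex sets {5,6}, {3,4}, {1}, {2} are disjoint, each induces a connected subgraph, and every pair is joined by at least one edge of G. Contracting each set to a single vertex therefore yields K_{4} as a minor, and since treewidth is minor-monotone, tw(G) ≥ tw(K_{4}) = 3. The upper and lower bounds meet at 3, so that is the treewidth.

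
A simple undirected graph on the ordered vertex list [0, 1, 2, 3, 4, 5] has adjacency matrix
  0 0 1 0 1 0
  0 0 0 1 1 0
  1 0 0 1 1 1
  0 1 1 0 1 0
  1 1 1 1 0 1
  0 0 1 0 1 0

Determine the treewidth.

A width-2 tree decomposition is:
Bags: B1 = {2, 3, 4}  B2 = {1, 3, 4}  B3 = {2, 4, 5}  B4 = {0, 2, 4}
Tree: B1–B2, B1–B3, B1–B4
Every bag has size at most 3, so the width is 3 − 1 = 2 and tw(G) ≤ 2. On the other hand G contains the 3-clique {1, 3, 4}. A clique must lie in a single bag of any decomposition, so no decomposition can have width below 2. The upper and lower bounds meet at 2, so that is the treewidth.

2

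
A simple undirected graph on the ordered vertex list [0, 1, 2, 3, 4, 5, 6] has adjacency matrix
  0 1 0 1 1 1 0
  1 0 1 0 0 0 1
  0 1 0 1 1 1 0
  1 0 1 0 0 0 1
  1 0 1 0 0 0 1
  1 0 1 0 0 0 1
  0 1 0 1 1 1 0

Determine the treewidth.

A width-3 tree decomposition is:
Bags: B1 = {0, 2, 3, 6}  B2 = {0, 2, 5, 6}  B3 = {0, 2, 4, 6}  B4 = {0, 1, 2, 6}
Tree: B1–B2, B2–B3, B3–B4
Every bag has size at most 4, so the width is 4 − 1 = 3 and tw(G) ≤ 3. For the lower bound: the 4 vertex sets {0,3}, {5,6}, {2}, {4} are disjoint, each induces a connected subgraph, and every pair is joined by at least one edge of G. Contracting each set to a single vertex therefore yields K_{4} as a minor, and since treewidth is minor-monotone, tw(G) ≥ tw(K_{4}) = 3. Therefore the treewidth is 3.

3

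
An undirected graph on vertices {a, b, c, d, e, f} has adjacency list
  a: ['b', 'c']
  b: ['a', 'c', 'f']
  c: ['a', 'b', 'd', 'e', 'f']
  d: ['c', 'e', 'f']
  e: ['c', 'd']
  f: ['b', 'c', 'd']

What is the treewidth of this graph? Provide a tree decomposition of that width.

Every bag has size at most 3, so the width is 3 − 1 = 2 and tw(G) ≤ 2. On the other hand G contains the 3-clique {c, d, e}. A clique must lie in a single bag of any decomposition, so no decomposition can have width below 2. Combining the bounds, tw(G) = 2.

Treewidth 2.
One optimal decomposition is:
Bags: B1 = {c, d, f}  B2 = {c, d, e}  B3 = {b, c, f}  B4 = {a, b, c}
Tree: B1–B2, B1–B3, B3–B4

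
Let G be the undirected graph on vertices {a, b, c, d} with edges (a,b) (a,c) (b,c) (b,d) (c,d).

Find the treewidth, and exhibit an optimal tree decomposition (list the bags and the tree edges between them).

The largest bag has 3 vertices, giving width 2; this decomposition certifies tw(G) ≤ 2. Conversely, {b, c, d} is a clique of size 3, and the vertices of any clique must share a bag in every tree decomposition; so some bag has ≥ 3 vertices and tw(G) ≥ 2. Hence tw(G) = 2 exactly.

Treewidth 2.
Bags: B1 = {a, b, c}  B2 = {b, c, d}
Tree: B1–B2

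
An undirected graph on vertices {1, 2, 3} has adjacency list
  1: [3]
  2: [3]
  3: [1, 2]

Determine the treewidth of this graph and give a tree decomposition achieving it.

Treewidth 1.
Bags: B1 = {1, 3}  B2 = {2, 3}
Tree: B1–B2

Every bag has size at most 2, so the width is 2 − 1 = 1 and tw(G) ≤ 1. G has an edge, so its treewidth is at least 1. The upper and lower bounds meet at 1, so that is the treewidth.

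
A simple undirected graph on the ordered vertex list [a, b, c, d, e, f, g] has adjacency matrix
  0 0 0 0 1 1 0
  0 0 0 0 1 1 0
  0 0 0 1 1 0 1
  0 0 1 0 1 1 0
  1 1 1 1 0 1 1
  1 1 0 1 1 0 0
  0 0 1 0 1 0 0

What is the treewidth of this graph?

A width-2 tree decomposition is:
Bags: B1 = {a, e, f}  B2 = {d, e, f}  B3 = {c, d, e}  B4 = {c, e, g}  B5 = {b, e, f}
Tree: B1–B2, B2–B3, B3–B4, B1–B5
The largest bag has 3 vertices, giving width 2; this decomposition certifies tw(G) ≤ 2. Conversely, {c, e, g} is a clique of size 3, and the vertices of any clique must share a bag in every tree decomposition; so some bag has ≥ 3 vertices and tw(G) ≥ 2. Hence tw(G) = 2 exactly.

2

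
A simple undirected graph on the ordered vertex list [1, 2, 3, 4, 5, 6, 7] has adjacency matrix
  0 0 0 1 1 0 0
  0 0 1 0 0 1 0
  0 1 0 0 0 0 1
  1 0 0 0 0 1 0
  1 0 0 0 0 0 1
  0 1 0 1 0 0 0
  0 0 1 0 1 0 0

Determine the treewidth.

2

A width-2 tree decomposition is:
Bags: B1 = {2, 4, 6}  B2 = {2, 3, 4}  B3 = {3, 4, 7}  B4 = {4, 5, 7}  B5 = {1, 4, 5}
Tree: B1–B2, B2–B3, B3–B4, B4–B5
Every bag has size at most 3, so the width is 3 − 1 = 2 and tw(G) ≤ 2. For the lower bound, G contains the cycle 4–6–2–3–7–5–1–4, so G is not a forest; only forests have treewidth ≤ 1, hence tw(G) ≥ 2. Combining the bounds, tw(G) = 2.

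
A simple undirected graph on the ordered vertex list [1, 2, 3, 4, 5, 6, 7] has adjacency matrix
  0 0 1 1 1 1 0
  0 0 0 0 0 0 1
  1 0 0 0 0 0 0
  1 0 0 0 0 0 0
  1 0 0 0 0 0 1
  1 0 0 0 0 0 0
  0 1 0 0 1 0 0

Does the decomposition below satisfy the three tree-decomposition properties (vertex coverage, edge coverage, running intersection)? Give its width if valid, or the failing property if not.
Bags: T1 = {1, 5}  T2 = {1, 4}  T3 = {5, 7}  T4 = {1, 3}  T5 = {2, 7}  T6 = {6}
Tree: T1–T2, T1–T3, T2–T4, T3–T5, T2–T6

A tree decomposition must satisfy three properties: every vertex lies in some bag; for every edge, both endpoints lie together in some bag; and for every vertex, the bags containing it form a connected subtree. Here edge (1,6) lies in no bag, so the decomposition is invalid.

No — edge (1,6) lies in no bag.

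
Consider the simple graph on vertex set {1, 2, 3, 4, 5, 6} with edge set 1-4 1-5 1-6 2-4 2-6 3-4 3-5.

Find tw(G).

2

A width-2 tree decomposition is:
Bags: B1 = {1, 3, 5}  B2 = {1, 3, 4}  B3 = {1, 4, 6}  B4 = {2, 4, 6}
Tree: B1–B2, B2–B3, B3–B4
The largest bag has 3 vertices, giving width 2; this decomposition certifies tw(G) ≤ 2. For the lower bound, G contains the cycle 5–3–4–1–5, so G is not a forest; only forests have treewidth ≤ 1, hence tw(G) ≥ 2. Hence tw(G) = 2 exactly.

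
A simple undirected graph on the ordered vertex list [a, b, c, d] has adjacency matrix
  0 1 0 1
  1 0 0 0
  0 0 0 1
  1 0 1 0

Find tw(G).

A width-1 tree decomposition is:
Bags: B1 = {a, b}  B2 = {a, d}  B3 = {c, d}
Tree: B1–B2, B2–B3
The largest bag has 2 vertices, giving width 1; this decomposition certifies tw(G) ≤ 1. Any graph with an edge has treewidth ≥ 1, and G has the edge b–a. Hence tw(G) = 1 exactly.

1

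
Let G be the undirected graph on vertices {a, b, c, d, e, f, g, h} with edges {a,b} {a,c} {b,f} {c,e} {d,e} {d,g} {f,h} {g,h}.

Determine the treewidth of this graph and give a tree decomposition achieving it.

Every bag has size at most 3, so the width is 3 − 1 = 2 and tw(G) ≤ 2. Since a–b–f–h–g–d–e–c–a is a cycle in G, G is not acyclic. Forests are exactly the graphs of treewidth ≤ 1, so tw(G) ≥ 2. Hence tw(G) = 2 exactly.

Treewidth 2.
Bags: B1 = {a, b, f}  B2 = {a, f, h}  B3 = {a, g, h}  B4 = {a, d, g}  B5 = {a, d, e}  B6 = {a, c, e}
Tree: B1–B2, B2–B3, B3–B4, B4–B5, B5–B6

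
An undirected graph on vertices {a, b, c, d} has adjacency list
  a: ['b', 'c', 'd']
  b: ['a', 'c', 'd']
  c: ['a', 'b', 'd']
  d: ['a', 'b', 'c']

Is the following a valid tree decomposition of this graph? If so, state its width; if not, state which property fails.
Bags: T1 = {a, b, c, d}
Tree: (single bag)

Vertex coverage: the bags together contain {a, b, c, d}, the full vertex set. Edge coverage: each edge of G has both endpoints in at least one bag. Running intersection: for every vertex, the bags containing it form a connected subtree. All three properties hold, so this is a valid tree decomposition of width max|bag| − 1 = 3, and hence tw(G) ≤ 3.

Yes; width 3.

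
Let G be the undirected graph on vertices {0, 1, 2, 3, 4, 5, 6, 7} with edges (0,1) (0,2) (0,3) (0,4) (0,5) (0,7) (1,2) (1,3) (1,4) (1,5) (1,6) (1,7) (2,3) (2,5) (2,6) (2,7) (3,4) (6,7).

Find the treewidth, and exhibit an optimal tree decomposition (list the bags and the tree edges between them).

The largest bag has 4 vertices, giving width 3; this decomposition certifies tw(G) ≤ 3. For the lower bound, the 4 vertices {0, 1, 2, 3} are pairwise adjacent, and any tree decomposition puts a clique entirely inside one bag — forcing width ≥ 3. Hence tw(G) = 3 exactly.

Treewidth 3.
One optimal decomposition is:
Bags: B1 = {0, 1, 2, 5}  B2 = {0, 1, 2, 7}  B3 = {1, 2, 6, 7}  B4 = {0, 1, 2, 3}  B5 = {0, 1, 3, 4}
Tree: B1–B2, B2–B3, B1–B4, B4–B5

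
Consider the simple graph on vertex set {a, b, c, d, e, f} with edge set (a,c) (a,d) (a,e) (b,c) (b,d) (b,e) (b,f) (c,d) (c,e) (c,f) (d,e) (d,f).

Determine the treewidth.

3

A width-3 tree decomposition is:
Bags: B1 = {a, c, d, e}  B2 = {b, c, d, e}  B3 = {b, c, d, f}
Tree: B1–B2, B2–B3
Every bag has size at most 4, so the width is 4 − 1 = 3 and tw(G) ≤ 3. Conversely, {a, c, d, e} is a clique of size 4, and the vertices of any clique must share a bag in every tree decomposition; so some bag has ≥ 4 vertices and tw(G) ≥ 3. Combining the bounds, tw(G) = 3.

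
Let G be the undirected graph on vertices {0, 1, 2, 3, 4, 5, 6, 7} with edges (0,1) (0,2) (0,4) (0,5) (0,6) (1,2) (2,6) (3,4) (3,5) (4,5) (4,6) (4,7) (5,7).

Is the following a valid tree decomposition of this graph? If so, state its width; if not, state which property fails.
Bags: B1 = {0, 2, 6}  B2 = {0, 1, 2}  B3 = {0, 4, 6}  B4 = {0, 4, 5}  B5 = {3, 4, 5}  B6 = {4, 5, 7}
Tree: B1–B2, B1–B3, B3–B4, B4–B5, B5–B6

Every vertex of G appears in some bag (union = {0, 1, 2, 3, 4, 5, 6, 7}); every edge is covered by a bag; and for each vertex v the set of bags containing v is connected in the bag tree. The decomposition is therefore valid. The largest bag has 3 vertices, so the width is 2.

Yes; width 2.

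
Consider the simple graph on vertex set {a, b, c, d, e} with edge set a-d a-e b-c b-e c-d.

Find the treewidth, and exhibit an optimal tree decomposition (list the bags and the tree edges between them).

Each bag holds 3 vertices, so the decomposition has width 2, which upper-bounds the treewidth. For the lower bound, G contains the cycle e–b–c–d–a–e, so G is not a forest; only forests have treewidth ≤ 1, hence tw(G) ≥ 2. Hence tw(G) = 2 exactly.

Treewidth 2.
Bags: B1 = {b, c, e}  B2 = {c, d, e}  B3 = {a, d, e}
Tree: B1–B2, B2–B3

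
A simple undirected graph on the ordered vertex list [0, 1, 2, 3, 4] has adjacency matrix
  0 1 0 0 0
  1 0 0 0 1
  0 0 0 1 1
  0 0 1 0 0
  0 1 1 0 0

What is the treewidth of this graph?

A width-1 tree decomposition is:
Bags: B1 = {0, 1}  B2 = {1, 4}  B3 = {2, 4}  B4 = {2, 3}
Tree: B1–B2, B2–B3, B3–B4
Every bag has size at most 2, so the width is 2 − 1 = 1 and tw(G) ≤ 1. Since G has at least one edge (e.g. 0–1), it is not an edgeless graph, so tw(G) ≥ 1. Hence tw(G) = 1 exactly.

1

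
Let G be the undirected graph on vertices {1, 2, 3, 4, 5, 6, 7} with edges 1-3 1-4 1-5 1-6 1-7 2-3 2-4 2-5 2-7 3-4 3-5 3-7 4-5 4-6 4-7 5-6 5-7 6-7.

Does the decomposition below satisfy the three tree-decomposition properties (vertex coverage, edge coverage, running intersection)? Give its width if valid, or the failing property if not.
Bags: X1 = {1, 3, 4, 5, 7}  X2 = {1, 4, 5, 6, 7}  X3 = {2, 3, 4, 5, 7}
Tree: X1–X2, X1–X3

Yes; width 4.

Every vertex of G appears in some bag (union = {1, 2, 3, 4, 5, 6, 7}); every edge is covered by a bag; and for each vertex v the set of bags containing v is connected in the bag tree. The decomposition is therefore valid. The largest bag has 5 vertices, so the width is 4.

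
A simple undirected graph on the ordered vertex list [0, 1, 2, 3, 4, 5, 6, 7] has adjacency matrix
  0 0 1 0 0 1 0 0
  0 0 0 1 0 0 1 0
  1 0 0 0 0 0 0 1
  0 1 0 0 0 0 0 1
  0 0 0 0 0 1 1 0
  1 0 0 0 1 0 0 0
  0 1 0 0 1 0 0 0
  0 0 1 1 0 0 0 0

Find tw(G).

2

A width-2 tree decomposition is:
Bags: B1 = {0, 2, 7}  B2 = {0, 3, 7}  B3 = {0, 1, 3}  B4 = {0, 1, 6}  B5 = {0, 4, 6}  B6 = {0, 4, 5}
Tree: B1–B2, B2–B3, B3–B4, B4–B5, B5–B6
The largest bag has 3 vertices, giving width 2; this decomposition certifies tw(G) ≤ 2. The edges 0–2–7–3–1–6–4–5–0 form a cycle, so G is not a tree and its treewidth is at least 2. Hence tw(G) = 2 exactly.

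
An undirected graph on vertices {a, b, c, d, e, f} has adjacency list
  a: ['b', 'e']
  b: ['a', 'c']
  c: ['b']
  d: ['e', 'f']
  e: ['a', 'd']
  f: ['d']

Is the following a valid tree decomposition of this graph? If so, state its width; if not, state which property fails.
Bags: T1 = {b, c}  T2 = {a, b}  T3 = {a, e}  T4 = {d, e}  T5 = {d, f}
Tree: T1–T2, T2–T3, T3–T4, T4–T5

Yes; width 1.

Checking the three conditions: (i) the bags cover all of {a, b, c, d, e, f}; (ii) for each edge, some bag contains both endpoints; (iii) the bags containing any fixed vertex form a subtree. All hold, so the decomposition is valid with width 2 − 1 = 1.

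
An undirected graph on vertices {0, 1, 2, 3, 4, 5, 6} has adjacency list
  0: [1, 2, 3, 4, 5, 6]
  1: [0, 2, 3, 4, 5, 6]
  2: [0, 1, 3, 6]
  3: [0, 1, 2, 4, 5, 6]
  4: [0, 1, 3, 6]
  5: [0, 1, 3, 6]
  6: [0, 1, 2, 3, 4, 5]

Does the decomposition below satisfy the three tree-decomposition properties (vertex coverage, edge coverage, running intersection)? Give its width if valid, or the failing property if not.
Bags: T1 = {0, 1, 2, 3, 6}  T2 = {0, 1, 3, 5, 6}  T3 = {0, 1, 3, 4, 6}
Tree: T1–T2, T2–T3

Yes; width 4.

Checking the three conditions: (i) the bags cover all of {0, 1, 2, 3, 4, 5, 6}; (ii) for each edge, some bag contains both endpoints; (iii) the bags containing any fixed vertex form a subtree. All hold, so the decomposition is valid with width 5 − 1 = 4.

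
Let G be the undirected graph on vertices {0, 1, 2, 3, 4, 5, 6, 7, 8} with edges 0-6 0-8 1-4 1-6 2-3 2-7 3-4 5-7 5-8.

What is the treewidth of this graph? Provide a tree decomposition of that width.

Every bag has size at most 3, so the width is 3 − 1 = 2 and tw(G) ≤ 2. For the lower bound, G contains the cycle 0–8–5–7–2–3–4–1–6–0, so G is not a forest; only forests have treewidth ≤ 1, hence tw(G) ≥ 2. Therefore the treewidth is 2.

Treewidth 2.
Bags: B1 = {0, 5, 8}  B2 = {0, 5, 7}  B3 = {0, 2, 7}  B4 = {0, 2, 3}  B5 = {0, 3, 4}  B6 = {0, 1, 4}  B7 = {0, 1, 6}
Tree: B1–B2, B2–B3, B3–B4, B4–B5, B5–B6, B6–B7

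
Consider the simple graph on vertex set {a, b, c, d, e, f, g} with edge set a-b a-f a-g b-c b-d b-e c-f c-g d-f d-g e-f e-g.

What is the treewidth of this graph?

A width-3 tree decomposition is:
Bags: B1 = {b, e, f, g}  B2 = {a, b, f, g}  B3 = {b, d, f, g}  B4 = {b, c, f, g}
Tree: B1–B2, B2–B3, B3–B4
Each bag holds 4 vertices, so the decomposition has width 3, which upper-bounds the treewidth. For the lower bound: the 4 vertex sets {e,f}, {a,b}, {g}, {d} are disjoint, each induces a connected subgraph, and every pair is joined by at least one edge of G. Contracting each set to a single vertex therefore yields K_{4} as a minor, and since treewidth is minor-monotone, tw(G) ≥ tw(K_{4}) = 3. Combining the bounds, tw(G) = 3.

3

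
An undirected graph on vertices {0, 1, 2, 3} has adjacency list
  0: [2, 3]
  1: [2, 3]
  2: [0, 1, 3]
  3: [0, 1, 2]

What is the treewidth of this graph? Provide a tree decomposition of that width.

The largest bag has 3 vertices, giving width 2; this decomposition certifies tw(G) ≤ 2. For the lower bound, the 3 vertices {0, 2, 3} are pairwise adjacent, and any tree decomposition puts a clique entirely inside one bag — forcing width ≥ 2. Therefore the treewidth is 2.

Treewidth 2.
Bags: B1 = {0, 2, 3}  B2 = {1, 2, 3}
Tree: B1–B2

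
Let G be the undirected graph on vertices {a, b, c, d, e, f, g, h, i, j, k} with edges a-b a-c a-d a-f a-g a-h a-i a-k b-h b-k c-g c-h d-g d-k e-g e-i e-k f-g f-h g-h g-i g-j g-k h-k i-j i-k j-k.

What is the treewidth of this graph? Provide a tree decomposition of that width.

Each bag holds 4 vertices, so the decomposition has width 3, which upper-bounds the treewidth. For the lower bound, the 4 vertices {a, c, g, h} are pairwise adjacent, and any tree decomposition puts a clique entirely inside one bag — forcing width ≥ 3. Therefore the treewidth is 3.

Treewidth 3.
Bags: B1 = {a, d, g, k}  B2 = {a, g, h, k}  B3 = {a, g, i, k}  B4 = {a, f, g, h}  B5 = {a, b, h, k}  B6 = {e, g, i, k}  B7 = {g, i, j, k}  B8 = {a, c, g, h}
Tree: B1–B2, B1–B3, B2–B4, B2–B5, B3–B6, B6–B7, B2–B8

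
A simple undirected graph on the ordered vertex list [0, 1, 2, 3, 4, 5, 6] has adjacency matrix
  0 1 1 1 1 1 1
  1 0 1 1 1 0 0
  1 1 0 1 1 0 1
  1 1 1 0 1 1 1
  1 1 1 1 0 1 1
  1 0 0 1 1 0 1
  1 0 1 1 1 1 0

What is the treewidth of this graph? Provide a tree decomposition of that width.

Treewidth 4.
Bags: B1 = {0, 2, 3, 4, 6}  B2 = {0, 1, 2, 3, 4}  B3 = {0, 3, 4, 5, 6}
Tree: B1–B2, B1–B3

Each bag holds 5 vertices, so the decomposition has width 4, which upper-bounds the treewidth. On the other hand G contains the 5-clique {0, 1, 2, 3, 4}. A clique must lie in a single bag of any decomposition, so no decomposition can have width below 4. The upper and lower bounds meet at 4, so that is the treewidth.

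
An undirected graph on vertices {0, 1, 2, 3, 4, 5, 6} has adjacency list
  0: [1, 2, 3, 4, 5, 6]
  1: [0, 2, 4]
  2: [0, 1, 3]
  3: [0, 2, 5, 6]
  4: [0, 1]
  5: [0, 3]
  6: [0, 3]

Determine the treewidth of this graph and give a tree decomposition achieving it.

Each bag holds 3 vertices, so the decomposition has width 2, which upper-bounds the treewidth. Conversely, {0, 1, 2} is a clique of size 3, and the vertices of any clique must share a bag in every tree decomposition; so some bag has ≥ 3 vertices and tw(G) ≥ 2. Combining the bounds, tw(G) = 2.

Treewidth 2.
One optimal decomposition is:
Bags: B1 = {0, 2, 3}  B2 = {0, 1, 2}  B3 = {0, 3, 6}  B4 = {0, 3, 5}  B5 = {0, 1, 4}
Tree: B1–B2, B1–B3, B3–B4, B2–B5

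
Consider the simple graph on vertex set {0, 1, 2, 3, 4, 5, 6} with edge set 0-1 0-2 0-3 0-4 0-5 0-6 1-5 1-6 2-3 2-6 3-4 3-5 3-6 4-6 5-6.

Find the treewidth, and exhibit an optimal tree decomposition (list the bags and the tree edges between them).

Treewidth 3.
One optimal decomposition is:
Bags: B1 = {0, 3, 5, 6}  B2 = {0, 2, 3, 6}  B3 = {0, 1, 5, 6}  B4 = {0, 3, 4, 6}
Tree: B1–B2, B1–B3, B1–B4

Each bag holds 4 vertices, so the decomposition has width 3, which upper-bounds the treewidth. Conversely, {0, 1, 5, 6} is a clique of size 4, and the vertices of any clique must share a bag in every tree decomposition; so some bag has ≥ 4 vertices and tw(G) ≥ 3. Hence tw(G) = 3 exactly.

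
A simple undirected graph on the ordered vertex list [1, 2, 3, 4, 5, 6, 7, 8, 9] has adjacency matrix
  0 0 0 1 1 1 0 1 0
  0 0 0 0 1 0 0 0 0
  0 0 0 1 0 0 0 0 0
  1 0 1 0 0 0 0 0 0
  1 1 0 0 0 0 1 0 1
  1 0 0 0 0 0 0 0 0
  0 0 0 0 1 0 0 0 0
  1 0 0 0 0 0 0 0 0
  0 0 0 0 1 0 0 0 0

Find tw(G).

A width-1 tree decomposition is:
Bags: B1 = {1, 4}  B2 = {1, 8}  B3 = {1, 5}  B4 = {5, 9}  B5 = {5, 7}  B6 = {3, 4}  B7 = {2, 5}  B8 = {1, 6}
Tree: B1–B2, B2–B3, B3–B4, B3–B5, B1–B6, B5–B7, B3–B8
Each bag holds 2 vertices, so the decomposition has width 1, which upper-bounds the treewidth. G has an edge, so its treewidth is at least 1. Therefore the treewidth is 1.

1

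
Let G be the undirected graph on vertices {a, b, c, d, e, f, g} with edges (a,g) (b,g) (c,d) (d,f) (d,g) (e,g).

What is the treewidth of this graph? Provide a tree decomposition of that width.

Every bag has size at most 2, so the width is 2 − 1 = 1 and tw(G) ≤ 1. Any graph with an edge has treewidth ≥ 1, and G has the edge g–d. Therefore the treewidth is 1.

Treewidth 1.
One optimal decomposition is:
Bags: B1 = {d, g}  B2 = {e, g}  B3 = {a, g}  B4 = {d, f}  B5 = {c, d}  B6 = {b, g}
Tree: B1–B2, B1–B3, B1–B4, B1–B5, B3–B6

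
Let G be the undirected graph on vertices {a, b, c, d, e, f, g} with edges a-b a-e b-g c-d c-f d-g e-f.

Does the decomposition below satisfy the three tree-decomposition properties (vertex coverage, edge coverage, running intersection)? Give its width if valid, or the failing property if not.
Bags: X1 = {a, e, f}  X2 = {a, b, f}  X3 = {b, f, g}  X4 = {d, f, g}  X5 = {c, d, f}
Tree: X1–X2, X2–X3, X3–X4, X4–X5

Checking the three conditions: (i) the bags cover all of {a, b, c, d, e, f, g}; (ii) for each edge, some bag contains both endpoints; (iii) the bags containing any fixed vertex form a subtree. All hold, so the decomposition is valid with width 3 − 1 = 2.

Yes; width 2.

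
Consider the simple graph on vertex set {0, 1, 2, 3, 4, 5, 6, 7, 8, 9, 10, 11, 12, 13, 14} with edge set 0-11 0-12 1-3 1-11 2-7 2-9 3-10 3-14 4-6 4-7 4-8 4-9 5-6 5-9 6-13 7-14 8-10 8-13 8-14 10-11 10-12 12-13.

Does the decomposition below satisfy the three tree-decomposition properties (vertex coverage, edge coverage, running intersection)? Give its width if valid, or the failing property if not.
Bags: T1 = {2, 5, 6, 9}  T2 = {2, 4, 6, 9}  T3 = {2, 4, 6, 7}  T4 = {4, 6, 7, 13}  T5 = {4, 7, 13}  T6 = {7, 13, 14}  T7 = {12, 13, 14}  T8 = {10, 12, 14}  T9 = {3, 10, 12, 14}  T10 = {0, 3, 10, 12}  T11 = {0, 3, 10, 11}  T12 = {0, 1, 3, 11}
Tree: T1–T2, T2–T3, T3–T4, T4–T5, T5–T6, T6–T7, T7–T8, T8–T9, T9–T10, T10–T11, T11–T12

No — vertex 8 appears in no bag.

A tree decomposition must satisfy three properties: every vertex lies in some bag; for every edge, both endpoints lie together in some bag; and for every vertex, the bags containing it form a connected subtree. Here vertex 8 appears in no bag, so the decomposition is invalid.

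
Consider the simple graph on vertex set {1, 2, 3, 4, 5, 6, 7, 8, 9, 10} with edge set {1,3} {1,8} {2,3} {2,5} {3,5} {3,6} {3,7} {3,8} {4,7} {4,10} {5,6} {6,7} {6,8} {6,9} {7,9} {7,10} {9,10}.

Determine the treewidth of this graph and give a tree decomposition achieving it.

Treewidth 2.
Bags: B1 = {6, 7, 9}  B2 = {3, 6, 7}  B3 = {3, 6, 8}  B4 = {1, 3, 8}  B5 = {3, 5, 6}  B6 = {2, 3, 5}  B7 = {7, 9, 10}  B8 = {4, 7, 10}
Tree: B1–B2, B2–B3, B3–B4, B2–B5, B5–B6, B1–B7, B7–B8

Each bag holds 3 vertices, so the decomposition has width 2, which upper-bounds the treewidth. Conversely, {7, 9, 10} is a clique of size 3, and the vertices of any clique must share a bag in every tree decomposition; so some bag has ≥ 3 vertices and tw(G) ≥ 2. Hence tw(G) = 2 exactly.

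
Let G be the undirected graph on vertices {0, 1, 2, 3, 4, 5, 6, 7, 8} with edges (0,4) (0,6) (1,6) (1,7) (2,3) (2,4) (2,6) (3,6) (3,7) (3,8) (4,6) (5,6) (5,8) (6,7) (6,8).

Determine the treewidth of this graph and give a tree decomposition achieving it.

Every bag has size at most 3, so the width is 3 − 1 = 2 and tw(G) ≤ 2. On the other hand G contains the 3-clique {0, 4, 6}. A clique must lie in a single bag of any decomposition, so no decomposition can have width below 2. The upper and lower bounds meet at 2, so that is the treewidth.

Treewidth 2.
One such decomposition:
Bags: B1 = {3, 6, 7}  B2 = {2, 3, 6}  B3 = {3, 6, 8}  B4 = {1, 6, 7}  B5 = {2, 4, 6}  B6 = {0, 4, 6}  B7 = {5, 6, 8}
Tree: B1–B2, B2–B3, B1–B4, B2–B5, B5–B6, B3–B7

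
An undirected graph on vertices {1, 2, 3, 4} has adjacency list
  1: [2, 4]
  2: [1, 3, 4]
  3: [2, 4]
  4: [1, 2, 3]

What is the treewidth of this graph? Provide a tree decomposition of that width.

The largest bag has 3 vertices, giving width 2; this decomposition certifies tw(G) ≤ 2. For the lower bound, the 3 vertices {1, 2, 4} are pairwise adjacent, and any tree decomposition puts a clique entirely inside one bag — forcing width ≥ 2. Hence tw(G) = 2 exactly.

Treewidth 2.
One optimal decomposition is:
Bags: B1 = {2, 3, 4}  B2 = {1, 2, 4}
Tree: B1–B2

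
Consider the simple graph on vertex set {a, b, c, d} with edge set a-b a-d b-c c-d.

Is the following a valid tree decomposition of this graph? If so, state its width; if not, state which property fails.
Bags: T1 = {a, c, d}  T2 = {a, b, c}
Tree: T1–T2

Yes; width 2.

Vertex coverage: the bags together contain {a, b, c, d}, the full vertex set. Edge coverage: each edge of G has both endpoints in at least one bag. Running intersection: for every vertex, the bags containing it form a connected subtree. All three properties hold, so this is a valid tree decomposition of width max|bag| − 1 = 2, and hence tw(G) ≤ 2.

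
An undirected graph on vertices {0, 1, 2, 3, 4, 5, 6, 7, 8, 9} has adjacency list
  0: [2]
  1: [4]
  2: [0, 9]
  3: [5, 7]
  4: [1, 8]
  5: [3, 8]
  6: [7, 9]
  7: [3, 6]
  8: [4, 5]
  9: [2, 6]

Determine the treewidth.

1

A width-1 tree decomposition is:
Bags: B1 = {1, 4}  B2 = {4, 8}  B3 = {5, 8}  B4 = {3, 5}  B5 = {3, 7}  B6 = {6, 7}  B7 = {6, 9}  B8 = {2, 9}  B9 = {0, 2}
Tree: B1–B2, B2–B3, B3–B4, B4–B5, B5–B6, B6–B7, B7–B8, B8–B9
Each bag holds 2 vertices, so the decomposition has width 1, which upper-bounds the treewidth. Since G has at least one edge (e.g. 1–4), it is not an edgeless graph, so tw(G) ≥ 1. Combining the bounds, tw(G) = 1.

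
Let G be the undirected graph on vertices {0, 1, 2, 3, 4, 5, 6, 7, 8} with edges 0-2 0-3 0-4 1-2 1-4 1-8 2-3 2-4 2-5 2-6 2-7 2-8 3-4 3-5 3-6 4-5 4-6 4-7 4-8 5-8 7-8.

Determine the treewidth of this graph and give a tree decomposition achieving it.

Treewidth 3.
Bags: B1 = {0, 2, 3, 4}  B2 = {2, 3, 4, 5}  B3 = {2, 4, 5, 8}  B4 = {1, 2, 4, 8}  B5 = {2, 3, 4, 6}  B6 = {2, 4, 7, 8}
Tree: B1–B2, B2–B3, B3–B4, B2–B5, B3–B6

Every bag has size at most 4, so the width is 4 − 1 = 3 and tw(G) ≤ 3. Conversely, {1, 2, 4, 8} is a clique of size 4, and the vertices of any clique must share a bag in every tree decomposition; so some bag has ≥ 4 vertices and tw(G) ≥ 3. Hence tw(G) = 3 exactly.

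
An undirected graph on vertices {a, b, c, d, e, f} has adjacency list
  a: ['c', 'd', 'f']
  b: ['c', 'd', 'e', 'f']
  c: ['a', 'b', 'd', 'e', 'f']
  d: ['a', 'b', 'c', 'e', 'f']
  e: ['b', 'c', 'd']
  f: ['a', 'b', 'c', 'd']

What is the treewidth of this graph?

A width-3 tree decomposition is:
Bags: B1 = {b, c, d, e}  B2 = {b, c, d, f}  B3 = {a, c, d, f}
Tree: B1–B2, B2–B3
Every bag has size at most 4, so the width is 4 − 1 = 3 and tw(G) ≤ 3. Conversely, {b, c, d, e} is a clique of size 4, and the vertices of any clique must share a bag in every tree decomposition; so some bag has ≥ 4 vertices and tw(G) ≥ 3. Therefore the treewidth is 3.

3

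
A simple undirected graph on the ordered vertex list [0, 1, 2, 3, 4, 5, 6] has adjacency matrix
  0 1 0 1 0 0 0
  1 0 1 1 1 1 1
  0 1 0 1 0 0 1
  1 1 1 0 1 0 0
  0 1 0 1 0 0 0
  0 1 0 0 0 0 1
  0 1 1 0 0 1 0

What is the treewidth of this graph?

2

A width-2 tree decomposition is:
Bags: B1 = {1, 2, 3}  B2 = {0, 1, 3}  B3 = {1, 2, 6}  B4 = {1, 3, 4}  B5 = {1, 5, 6}
Tree: B1–B2, B1–B3, B2–B4, B3–B5
Every bag has size at most 3, so the width is 3 − 1 = 2 and tw(G) ≤ 2. For the lower bound, the 3 vertices {0, 1, 3} are pairwise adjacent, and any tree decomposition puts a clique entirely inside one bag — forcing width ≥ 2. Hence tw(G) = 2 exactly.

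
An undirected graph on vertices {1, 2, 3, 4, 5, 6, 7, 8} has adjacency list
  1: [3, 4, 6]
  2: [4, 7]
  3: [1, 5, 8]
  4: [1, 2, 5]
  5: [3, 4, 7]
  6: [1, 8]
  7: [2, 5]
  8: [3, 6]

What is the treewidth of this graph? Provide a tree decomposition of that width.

Treewidth 2.
Bags: B1 = {3, 6, 8}  B2 = {1, 3, 6}  B3 = {1, 3, 5}  B4 = {1, 4, 5}  B5 = {4, 5, 7}  B6 = {2, 4, 7}
Tree: B1–B2, B2–B3, B3–B4, B4–B5, B5–B6

The largest bag has 3 vertices, giving width 2; this decomposition certifies tw(G) ≤ 2. Since 8–6–1–3–8 is a cycle in G, G is not acyclic. Forests are exactly the graphs of treewidth ≤ 1, so tw(G) ≥ 2. The upper and lower bounds meet at 2, so that is the treewidth.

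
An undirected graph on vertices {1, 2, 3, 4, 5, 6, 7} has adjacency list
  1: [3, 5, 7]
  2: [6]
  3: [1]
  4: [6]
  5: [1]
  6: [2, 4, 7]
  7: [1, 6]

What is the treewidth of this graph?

1

A width-1 tree decomposition is:
Bags: B1 = {1, 5}  B2 = {1, 3}  B3 = {1, 7}  B4 = {6, 7}  B5 = {2, 6}  B6 = {4, 6}
Tree: B1–B2, B2–B3, B3–B4, B4–B5, B5–B6
The largest bag has 2 vertices, giving width 1; this decomposition certifies tw(G) ≤ 1. Since G has at least one edge (e.g. 1–5), it is not an edgeless graph, so tw(G) ≥ 1. Therefore the treewidth is 1.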